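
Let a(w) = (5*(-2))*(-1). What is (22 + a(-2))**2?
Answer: 1024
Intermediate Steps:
a(w) = 10 (a(w) = -10*(-1) = 10)
(22 + a(-2))**2 = (22 + 10)**2 = 32**2 = 1024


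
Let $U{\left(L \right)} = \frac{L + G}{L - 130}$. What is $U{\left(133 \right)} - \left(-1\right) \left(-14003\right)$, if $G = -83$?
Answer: $- \frac{41959}{3} \approx -13986.0$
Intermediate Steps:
$U{\left(L \right)} = \frac{-83 + L}{-130 + L}$ ($U{\left(L \right)} = \frac{L - 83}{L - 130} = \frac{-83 + L}{-130 + L}$)
$U{\left(133 \right)} - \left(-1\right) \left(-14003\right) = \frac{-83 + 133}{-130 + 133} - \left(-1\right) \left(-14003\right) = \frac{1}{3} \cdot 50 - 14003 = \frac{50}{3} - 14003 = - \frac{41959}{3}$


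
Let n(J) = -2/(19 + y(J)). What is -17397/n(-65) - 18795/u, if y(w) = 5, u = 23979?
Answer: 1668644387/7993 ≈ 2.0876e+5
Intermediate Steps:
n(J) = -1/12 (n(J) = -2/(19 + 5) = -2/24 = (1/24)*(-2) = -1/12)
-17397/n(-65) - 18795/u = -17397/(-1/12) - 18795/23979 = -17397*(-12) - 18795*1/23979 = 208764 - 6265/7993 = 1668644387/7993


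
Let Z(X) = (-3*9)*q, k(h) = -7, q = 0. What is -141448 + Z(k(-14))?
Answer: -141448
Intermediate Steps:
Z(X) = 0 (Z(X) = -3*9*0 = -27*0 = 0)
-141448 + Z(k(-14)) = -141448 + 0 = -141448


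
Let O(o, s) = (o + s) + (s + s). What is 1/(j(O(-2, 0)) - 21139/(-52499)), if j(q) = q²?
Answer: 52499/231135 ≈ 0.22714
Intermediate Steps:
O(o, s) = o + 3*s (O(o, s) = (o + s) + 2*s = o + 3*s)
1/(j(O(-2, 0)) - 21139/(-52499)) = 1/((-2 + 3*0)² - 21139/(-52499)) = 1/((-2 + 0)² - 21139*(-1/52499)) = 1/((-2)² + 21139/52499) = 1/(4 + 21139/52499) = 1/(231135/52499) = 52499/231135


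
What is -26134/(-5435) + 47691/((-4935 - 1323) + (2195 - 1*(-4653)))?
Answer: 54923929/641330 ≈ 85.641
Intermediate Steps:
-26134/(-5435) + 47691/((-4935 - 1323) + (2195 - 1*(-4653))) = -26134*(-1/5435) + 47691/(-6258 + (2195 + 4653)) = 26134/5435 + 47691/(-6258 + 6848) = 26134/5435 + 47691/590 = 54923929/641330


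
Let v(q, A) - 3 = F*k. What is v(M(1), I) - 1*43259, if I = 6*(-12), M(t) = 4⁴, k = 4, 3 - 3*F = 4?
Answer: -129772/3 ≈ -43257.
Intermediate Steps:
F = -⅓ (F = 1 - ⅓*4 = 1 - 4/3 = -⅓ ≈ -0.33333)
M(t) = 256
I = -72
v(q, A) = 5/3 (v(q, A) = 3 - ⅓*4 = 3 - 4/3 = 5/3)
v(M(1), I) - 1*43259 = 5/3 - 1*43259 = 5/3 - 43259 = -129772/3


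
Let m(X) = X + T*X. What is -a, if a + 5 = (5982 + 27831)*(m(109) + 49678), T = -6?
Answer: -1661334124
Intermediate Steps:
m(X) = -5*X (m(X) = X - 6*X = -5*X)
a = 1661334124 (a = -5 + (5982 + 27831)*(-5*109 + 49678) = -5 + 33813*(-545 + 49678) = -5 + 33813*49133 = -5 + 1661334129 = 1661334124)
-a = -1*1661334124 = -1661334124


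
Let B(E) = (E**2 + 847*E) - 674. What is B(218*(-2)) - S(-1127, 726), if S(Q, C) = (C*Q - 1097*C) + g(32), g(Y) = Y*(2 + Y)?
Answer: 1433666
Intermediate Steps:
S(Q, C) = 1088 - 1097*C + C*Q (S(Q, C) = (C*Q - 1097*C) + 32*(2 + 32) = (-1097*C + C*Q) + 32*34 = (-1097*C + C*Q) + 1088 = 1088 - 1097*C + C*Q)
B(E) = -674 + E**2 + 847*E
B(218*(-2)) - S(-1127, 726) = (-674 + (218*(-2))**2 + 847*(218*(-2))) - (1088 - 1097*726 + 726*(-1127)) = (-674 + (-436)**2 + 847*(-436)) - (1088 - 796422 - 818202) = (-674 + 190096 - 369292) - 1*(-1613536) = -179870 + 1613536 = 1433666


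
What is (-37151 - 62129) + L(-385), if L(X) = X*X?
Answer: 48945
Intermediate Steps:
L(X) = X²
(-37151 - 62129) + L(-385) = (-37151 - 62129) + (-385)² = -99280 + 148225 = 48945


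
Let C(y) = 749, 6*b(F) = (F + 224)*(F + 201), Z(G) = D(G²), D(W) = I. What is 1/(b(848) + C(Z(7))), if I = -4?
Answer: 3/564511 ≈ 5.3143e-6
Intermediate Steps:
D(W) = -4
Z(G) = -4
b(F) = (201 + F)*(224 + F)/6 (b(F) = ((F + 224)*(F + 201))/6 = ((224 + F)*(201 + F))/6 = ((201 + F)*(224 + F))/6 = (201 + F)*(224 + F)/6)
1/(b(848) + C(Z(7))) = 1/((7504 + (⅙)*848² + (425/6)*848) + 749) = 1/((7504 + (⅙)*719104 + 180200/3) + 749) = 1/((7504 + 359552/3 + 180200/3) + 749) = 1/(562264/3 + 749) = 1/(564511/3) = 3/564511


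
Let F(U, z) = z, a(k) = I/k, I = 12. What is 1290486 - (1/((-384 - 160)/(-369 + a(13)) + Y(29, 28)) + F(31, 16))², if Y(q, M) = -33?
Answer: 29353521826057205/22750593889 ≈ 1.2902e+6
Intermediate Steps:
a(k) = 12/k
1290486 - (1/((-384 - 160)/(-369 + a(13)) + Y(29, 28)) + F(31, 16))² = 1290486 - (1/((-384 - 160)/(-369 + 12/13) - 33) + 16)² = 1290486 - (1/(-544/(-369 + 12*(1/13)) - 33) + 16)² = 1290486 - (1/(-544/(-369 + 12/13) - 33) + 16)² = 1290486 - (1/(-544/(-4785/13) - 33) + 16)² = 1290486 - (1/(-544*(-13/4785) - 33) + 16)² = 1290486 - (1/(7072/4785 - 33) + 16)² = 1290486 - (1/(-150833/4785) + 16)² = 1290486 - (-4785/150833 + 16)² = 1290486 - (2408543/150833)² = 1290486 - 1*5801079382849/22750593889 = 1290486 - 5801079382849/22750593889 = 29353521826057205/22750593889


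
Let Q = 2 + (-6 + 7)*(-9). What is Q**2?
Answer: 49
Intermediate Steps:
Q = -7 (Q = 2 + 1*(-9) = 2 - 9 = -7)
Q**2 = (-7)**2 = 49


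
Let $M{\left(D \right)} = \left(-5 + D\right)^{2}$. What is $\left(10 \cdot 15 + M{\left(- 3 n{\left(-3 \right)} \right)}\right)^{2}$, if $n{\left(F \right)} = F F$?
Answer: $1378276$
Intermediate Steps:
$n{\left(F \right)} = F^{2}$
$\left(10 \cdot 15 + M{\left(- 3 n{\left(-3 \right)} \right)}\right)^{2} = \left(10 \cdot 15 + \left(-5 - 3 \left(-3\right)^{2}\right)^{2}\right)^{2} = \left(150 + \left(-5 - 27\right)^{2}\right)^{2} = \left(150 + \left(-32\right)^{2}\right)^{2} = \left(150 + 1024\right)^{2} = 1174^{2} = 1378276$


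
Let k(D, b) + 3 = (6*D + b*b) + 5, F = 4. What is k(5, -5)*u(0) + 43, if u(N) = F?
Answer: 271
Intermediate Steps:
k(D, b) = 2 + b² + 6*D (k(D, b) = -3 + ((6*D + b*b) + 5) = -3 + ((6*D + b²) + 5) = -3 + ((b² + 6*D) + 5) = -3 + (5 + b² + 6*D) = 2 + b² + 6*D)
u(N) = 4
k(5, -5)*u(0) + 43 = (2 + (-5)² + 6*5)*4 + 43 = (2 + 25 + 30)*4 + 43 = 57*4 + 43 = 228 + 43 = 271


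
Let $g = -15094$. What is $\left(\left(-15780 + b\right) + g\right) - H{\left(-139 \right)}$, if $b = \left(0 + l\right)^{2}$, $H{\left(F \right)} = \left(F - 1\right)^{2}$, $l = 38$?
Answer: $-49030$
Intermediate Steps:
$H{\left(F \right)} = \left(-1 + F\right)^{2}$
$b = 1444$ ($b = \left(0 + 38\right)^{2} = 38^{2} = 1444$)
$\left(\left(-15780 + b\right) + g\right) - H{\left(-139 \right)} = \left(\left(-15780 + 1444\right) - 15094\right) - \left(-1 - 139\right)^{2} = \left(-14336 - 15094\right) - \left(-140\right)^{2} = -29430 - 19600 = -49030$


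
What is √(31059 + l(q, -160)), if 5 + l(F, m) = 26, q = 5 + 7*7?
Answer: 2*√7770 ≈ 176.30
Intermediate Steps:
q = 54 (q = 5 + 49 = 54)
l(F, m) = 21 (l(F, m) = -5 + 26 = 21)
√(31059 + l(q, -160)) = √(31059 + 21) = √31080 = 2*√7770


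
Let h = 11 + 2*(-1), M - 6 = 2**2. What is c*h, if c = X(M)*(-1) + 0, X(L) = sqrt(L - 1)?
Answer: -27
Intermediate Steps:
M = 10 (M = 6 + 2**2 = 6 + 4 = 10)
h = 9 (h = 11 - 2 = 9)
X(L) = sqrt(-1 + L)
c = -3 (c = sqrt(-1 + 10)*(-1) + 0 = sqrt(9)*(-1) + 0 = 3*(-1) + 0 = -3 + 0 = -3)
c*h = -3*9 = -27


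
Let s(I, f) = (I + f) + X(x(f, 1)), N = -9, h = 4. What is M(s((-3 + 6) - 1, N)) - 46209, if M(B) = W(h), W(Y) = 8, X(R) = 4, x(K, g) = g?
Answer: -46201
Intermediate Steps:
s(I, f) = 4 + I + f (s(I, f) = (I + f) + 4 = 4 + I + f)
M(B) = 8
M(s((-3 + 6) - 1, N)) - 46209 = 8 - 46209 = -46201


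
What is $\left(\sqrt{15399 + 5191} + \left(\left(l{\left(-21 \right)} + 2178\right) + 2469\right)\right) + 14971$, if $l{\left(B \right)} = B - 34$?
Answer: $19563 + \sqrt{20590} \approx 19707.0$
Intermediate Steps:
$l{\left(B \right)} = -34 + B$
$\left(\sqrt{15399 + 5191} + \left(\left(l{\left(-21 \right)} + 2178\right) + 2469\right)\right) + 14971 = \left(\sqrt{15399 + 5191} + \left(\left(\left(-34 - 21\right) + 2178\right) + 2469\right)\right) + 14971 = \left(\sqrt{20590} + \left(\left(-55 + 2178\right) + 2469\right)\right) + 14971 = \left(\sqrt{20590} + \left(2123 + 2469\right)\right) + 14971 = \left(\sqrt{20590} + 4592\right) + 14971 = \left(4592 + \sqrt{20590}\right) + 14971 = 19563 + \sqrt{20590}$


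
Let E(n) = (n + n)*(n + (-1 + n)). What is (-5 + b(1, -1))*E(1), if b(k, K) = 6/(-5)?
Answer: -62/5 ≈ -12.400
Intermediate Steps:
b(k, K) = -6/5 (b(k, K) = 6*(-1/5) = -6/5)
E(n) = 2*n*(-1 + 2*n) (E(n) = (2*n)*(-1 + 2*n) = 2*n*(-1 + 2*n))
(-5 + b(1, -1))*E(1) = (-5 - 6/5)*(2*1*(-1 + 2*1)) = -62*(-1 + 2)/5 = -62/5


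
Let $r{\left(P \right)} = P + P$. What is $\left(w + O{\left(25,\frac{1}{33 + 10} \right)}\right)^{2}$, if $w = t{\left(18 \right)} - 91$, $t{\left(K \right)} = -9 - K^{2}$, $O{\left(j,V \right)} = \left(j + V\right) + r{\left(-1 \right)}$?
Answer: $\frac{297286564}{1849} \approx 1.6078 \cdot 10^{5}$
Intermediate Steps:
$r{\left(P \right)} = 2 P$
$O{\left(j,V \right)} = -2 + V + j$ ($O{\left(j,V \right)} = \left(j + V\right) + 2 \left(-1\right) = \left(V + j\right) - 2 = -2 + V + j$)
$w = -424$ ($w = \left(-9 - 18^{2}\right) - 91 = \left(-9 - 324\right) - 91 = -333 - 91 = -424$)
$\left(w + O{\left(25,\frac{1}{33 + 10} \right)}\right)^{2} = \left(-424 + \left(-2 + \frac{1}{33 + 10} + 25\right)\right)^{2} = \left(-424 + \left(-2 + \frac{1}{43} + 25\right)\right)^{2} = \left(-424 + \frac{990}{43}\right)^{2} = \left(- \frac{17242}{43}\right)^{2} = \frac{297286564}{1849}$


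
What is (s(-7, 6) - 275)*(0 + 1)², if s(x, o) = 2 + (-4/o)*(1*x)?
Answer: -805/3 ≈ -268.33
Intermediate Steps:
s(x, o) = 2 - 4*x/o (s(x, o) = 2 + (-4/o)*x = 2 - 4*x/o)
(s(-7, 6) - 275)*(0 + 1)² = ((2 - 4*(-7)/6) - 275)*(0 + 1)² = ((2 - 4*(-7)*⅙) - 275)*1² = ((2 + 14/3) - 275)*1 = (20/3 - 275)*1 = -805/3*1 = -805/3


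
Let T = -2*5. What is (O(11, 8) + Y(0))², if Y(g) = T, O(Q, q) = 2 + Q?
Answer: 9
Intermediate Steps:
T = -10
Y(g) = -10
(O(11, 8) + Y(0))² = ((2 + 11) - 10)² = (13 - 10)² = 3² = 9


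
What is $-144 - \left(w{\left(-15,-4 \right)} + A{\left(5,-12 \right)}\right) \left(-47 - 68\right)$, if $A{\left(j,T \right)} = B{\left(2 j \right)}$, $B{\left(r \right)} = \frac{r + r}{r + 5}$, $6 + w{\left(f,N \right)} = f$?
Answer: $- \frac{7217}{3} \approx -2405.7$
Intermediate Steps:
$w{\left(f,N \right)} = -6 + f$
$B{\left(r \right)} = \frac{2 r}{5 + r}$
$A{\left(j,T \right)} = \frac{4 j}{5 + 2 j}$ ($A{\left(j,T \right)} = \frac{2 \cdot 2 j}{5 + 2 j} = \frac{4 j}{5 + 2 j}$)
$-144 - \left(w{\left(-15,-4 \right)} + A{\left(5,-12 \right)}\right) \left(-47 - 68\right) = -144 - \left(\left(-6 - 15\right) + 4 \cdot 5 \frac{1}{5 + 2 \cdot 5}\right) \left(-47 - 68\right) = -144 - \left(-21 + 4 \cdot 5 \frac{1}{5 + 10}\right) \left(-115\right) = -144 - \left(-21 + 4 \cdot 5 \cdot \frac{1}{15}\right) \left(-115\right) = -144 - \left(-21 + \frac{4}{3}\right) \left(-115\right) = -144 - \left(- \frac{59}{3}\right) \left(-115\right) = -144 - \frac{6785}{3} = - \frac{7217}{3}$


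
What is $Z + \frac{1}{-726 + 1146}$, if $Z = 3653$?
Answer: $\frac{1534261}{420} \approx 3653.0$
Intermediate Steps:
$Z + \frac{1}{-726 + 1146} = 3653 + \frac{1}{-726 + 1146} = 3653 + \frac{1}{420} = \frac{1534261}{420}$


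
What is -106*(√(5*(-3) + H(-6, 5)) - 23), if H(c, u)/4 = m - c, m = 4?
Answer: 1908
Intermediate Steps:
H(c, u) = 16 - 4*c (H(c, u) = 4*(4 - c) = 16 - 4*c)
-106*(√(5*(-3) + H(-6, 5)) - 23) = -106*(√(5*(-3) + (16 - 4*(-6))) - 23) = -106*(√(-15 + (16 + 24)) - 23) = -106*(√(-15 + 40) - 23) = -106*(√25 - 23) = -106*(5 - 23) = -106*(-18) = 1908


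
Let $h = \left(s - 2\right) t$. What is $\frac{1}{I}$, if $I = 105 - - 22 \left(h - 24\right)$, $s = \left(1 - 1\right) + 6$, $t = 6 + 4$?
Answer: $\frac{1}{457} \approx 0.0021882$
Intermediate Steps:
$t = 10$
$s = 6$ ($s = 0 + 6 = 6$)
$h = 40$ ($h = \left(6 - 2\right) 10 = 4 \cdot 10 = 40$)
$I = 457$ ($I = 105 - - 22 \left(40 - 24\right) = 105 - \left(-22\right) 16 = 105 - -352 = 105 + 352 = 457$)
$\frac{1}{I} = \frac{1}{457}$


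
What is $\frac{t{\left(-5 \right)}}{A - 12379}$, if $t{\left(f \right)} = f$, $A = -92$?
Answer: $\frac{5}{12471} \approx 0.00040093$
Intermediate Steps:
$\frac{t{\left(-5 \right)}}{A - 12379} = - \frac{5}{-92 - 12379} = - \frac{5}{-12471} = \left(-5\right) \left(- \frac{1}{12471}\right) = \frac{5}{12471}$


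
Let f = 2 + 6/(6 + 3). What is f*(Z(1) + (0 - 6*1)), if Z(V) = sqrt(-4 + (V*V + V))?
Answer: -16 + 8*I*sqrt(2)/3 ≈ -16.0 + 3.7712*I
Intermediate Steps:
Z(V) = sqrt(-4 + V + V**2) (Z(V) = sqrt(-4 + (V**2 + V)) = sqrt(-4 + (V + V**2)) = sqrt(-4 + V + V**2))
f = 8/3 (f = 2 + 6/9 = 2 + (1/9)*6 = 2 + 2/3 = 8/3 ≈ 2.6667)
f*(Z(1) + (0 - 6*1)) = 8*(sqrt(-4 + 1 + 1**2) + (0 - 6*1))/3 = 8*(sqrt(-4 + 1 + 1) + (0 - 6))/3 = 8*(sqrt(-2) - 6)/3 = 8*(I*sqrt(2) - 6)/3 = 8*(-6 + I*sqrt(2))/3 = -16 + 8*I*sqrt(2)/3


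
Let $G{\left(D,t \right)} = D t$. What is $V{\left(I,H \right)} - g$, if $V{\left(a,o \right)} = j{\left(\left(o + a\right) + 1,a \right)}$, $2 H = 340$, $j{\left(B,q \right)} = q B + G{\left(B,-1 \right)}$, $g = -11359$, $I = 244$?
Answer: $112204$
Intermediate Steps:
$j{\left(B,q \right)} = - B + B q$ ($j{\left(B,q \right)} = q B + B \left(-1\right) = B q - B = - B + B q$)
$H = 170$ ($H = \frac{1}{2} \cdot 340 = 170$)
$V{\left(a,o \right)} = \left(-1 + a\right) \left(1 + a + o\right)$ ($V{\left(a,o \right)} = \left(\left(o + a\right) + 1\right) \left(-1 + a\right) = \left(\left(a + o\right) + 1\right) \left(-1 + a\right) = \left(1 + a + o\right) \left(-1 + a\right) = \left(-1 + a\right) \left(1 + a + o\right)$)
$V{\left(I,H \right)} - g = \left(-1 + 244^{2} - 170 + 244 \cdot 170\right) - -11359 = \left(-1 + 59536 - 170 + 41480\right) + 11359 = 100845 + 11359 = 112204$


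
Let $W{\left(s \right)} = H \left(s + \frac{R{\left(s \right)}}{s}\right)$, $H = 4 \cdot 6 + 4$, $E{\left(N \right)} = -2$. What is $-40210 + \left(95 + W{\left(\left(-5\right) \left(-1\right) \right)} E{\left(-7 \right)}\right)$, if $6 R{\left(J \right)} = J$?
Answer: $- \frac{121213}{3} \approx -40404.0$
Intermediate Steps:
$R{\left(J \right)} = \frac{J}{6}$
$H = 28$ ($H = 24 + 4 = 28$)
$W{\left(s \right)} = \frac{14}{3} + 28 s$ ($W{\left(s \right)} = 28 \left(s + \frac{\frac{1}{6} s}{s}\right) = 28 \left(s + \frac{1}{6}\right) = 28 \left(\frac{1}{6} + s\right) = \frac{14}{3} + 28 s$)
$-40210 + \left(95 + W{\left(\left(-5\right) \left(-1\right) \right)} E{\left(-7 \right)}\right) = -40210 + \left(95 + \left(\frac{14}{3} + 28 \left(\left(-5\right) \left(-1\right)\right)\right) \left(-2\right)\right) = -40210 + \left(95 + \left(\frac{14}{3} + 28 \cdot 5\right) \left(-2\right)\right) = -40210 + \left(95 + \left(\frac{14}{3} + 140\right) \left(-2\right)\right) = -40210 + \left(95 + \frac{434}{3} \left(-2\right)\right) = -40210 + \left(95 - \frac{868}{3}\right) = -40210 - \frac{583}{3} = - \frac{121213}{3}$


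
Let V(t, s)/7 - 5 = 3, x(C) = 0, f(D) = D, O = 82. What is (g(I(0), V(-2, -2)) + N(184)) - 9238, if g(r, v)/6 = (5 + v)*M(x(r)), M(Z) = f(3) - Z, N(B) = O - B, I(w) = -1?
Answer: -8242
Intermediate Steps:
V(t, s) = 56 (V(t, s) = 35 + 7*3 = 35 + 21 = 56)
N(B) = 82 - B
M(Z) = 3 - Z
g(r, v) = 90 + 18*v (g(r, v) = 6*((5 + v)*(3 - 1*0)) = 6*((5 + v)*(3 + 0)) = 6*((5 + v)*3) = 6*(15 + 3*v) = 90 + 18*v)
(g(I(0), V(-2, -2)) + N(184)) - 9238 = ((90 + 18*56) + (82 - 1*184)) - 9238 = ((90 + 1008) + (82 - 184)) - 9238 = (1098 - 102) - 9238 = 996 - 9238 = -8242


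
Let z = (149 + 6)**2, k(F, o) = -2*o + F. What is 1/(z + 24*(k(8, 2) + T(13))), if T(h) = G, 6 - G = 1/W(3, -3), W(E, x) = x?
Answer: 1/24273 ≈ 4.1198e-5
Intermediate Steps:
G = 19/3 (G = 6 - 1/(-3) = 6 - 1*(-1/3) = 6 + 1/3 = 19/3 ≈ 6.3333)
k(F, o) = F - 2*o
T(h) = 19/3
z = 24025 (z = 155**2 = 24025)
1/(z + 24*(k(8, 2) + T(13))) = 1/(24025 + 24*((8 - 2*2) + 19/3)) = 1/(24025 + 24*((8 - 4) + 19/3)) = 1/(24025 + 24*(4 + 19/3)) = 1/(24025 + 24*(31/3)) = 1/(24025 + 248) = 1/24273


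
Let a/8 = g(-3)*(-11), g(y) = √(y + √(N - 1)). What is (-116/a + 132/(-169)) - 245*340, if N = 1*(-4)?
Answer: -14077832/169 + 29/(22*√(-3 + I*√5)) ≈ -83301.0 - 0.64681*I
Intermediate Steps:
N = -4
g(y) = √(y + I*√5) (g(y) = √(y + √(-4 - 1)) = √(y + √(-5)) = √(y + I*√5))
a = -88*√(-3 + I*√5) (a = 8*(√(-3 + I*√5)*(-11)) = 8*(-11*√(-3 + I*√5)) = -88*√(-3 + I*√5) ≈ -53.588 - 161.57*I)
(-116/a + 132/(-169)) - 245*340 = (-116*(-1/(88*√(-3 + I*√5))) + 132/(-169)) - 245*340 = (-(-29)/(22*√(-3 + I*√5)) + 132*(-1/169)) - 83300 = (29/(22*√(-3 + I*√5)) - 132/169) - 83300 = (-132/169 + 29/(22*√(-3 + I*√5))) - 83300 = -14077832/169 + 29/(22*√(-3 + I*√5))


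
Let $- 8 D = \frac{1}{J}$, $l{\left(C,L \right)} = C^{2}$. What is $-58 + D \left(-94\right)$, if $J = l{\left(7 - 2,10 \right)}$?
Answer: $- \frac{5753}{100} \approx -57.53$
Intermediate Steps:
$J = 25$ ($J = \left(7 - 2\right)^{2} = 5^{2} = 25$)
$D = - \frac{1}{200}$ ($D = - \frac{1}{8 \cdot 25} = \left(- \frac{1}{8}\right) \frac{1}{25} = - \frac{1}{200} \approx -0.005$)
$-58 + D \left(-94\right) = -58 - - \frac{47}{100} = -58 + \frac{47}{100} = - \frac{5753}{100}$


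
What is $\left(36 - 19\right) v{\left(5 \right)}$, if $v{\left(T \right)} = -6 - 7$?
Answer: $-221$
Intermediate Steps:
$v{\left(T \right)} = -13$ ($v{\left(T \right)} = -6 - 7 = -13$)
$\left(36 - 19\right) v{\left(5 \right)} = \left(36 - 19\right) \left(-13\right) = 17 \left(-13\right) = -221$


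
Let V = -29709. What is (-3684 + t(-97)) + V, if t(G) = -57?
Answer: -33450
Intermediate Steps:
(-3684 + t(-97)) + V = (-3684 - 57) - 29709 = -3741 - 29709 = -33450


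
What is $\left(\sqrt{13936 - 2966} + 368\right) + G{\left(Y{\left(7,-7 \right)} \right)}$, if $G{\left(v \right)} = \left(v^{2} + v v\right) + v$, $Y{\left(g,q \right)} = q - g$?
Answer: $746 + \sqrt{10970} \approx 850.74$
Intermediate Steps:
$G{\left(v \right)} = v + 2 v^{2}$ ($G{\left(v \right)} = \left(v^{2} + v^{2}\right) + v = 2 v^{2} + v = v + 2 v^{2}$)
$\left(\sqrt{13936 - 2966} + 368\right) + G{\left(Y{\left(7,-7 \right)} \right)} = \left(\sqrt{13936 - 2966} + 368\right) + \left(-7 - 7\right) \left(1 + 2 \left(-7 - 7\right)\right) = \left(\sqrt{10970} + 368\right) + \left(-7 - 7\right) \left(1 + 2 \left(-7 - 7\right)\right) = \left(368 + \sqrt{10970}\right) - 14 \left(1 + 2 \left(-14\right)\right) = \left(368 + \sqrt{10970}\right) - 14 \left(1 - 28\right) = \left(368 + \sqrt{10970}\right) - -378 = \left(368 + \sqrt{10970}\right) + 378 = 746 + \sqrt{10970}$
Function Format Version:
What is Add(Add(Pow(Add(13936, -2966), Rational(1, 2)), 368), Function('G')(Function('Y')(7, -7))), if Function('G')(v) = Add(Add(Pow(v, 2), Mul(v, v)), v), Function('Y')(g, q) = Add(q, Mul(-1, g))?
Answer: Add(746, Pow(10970, Rational(1, 2))) ≈ 850.74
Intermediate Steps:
Function('G')(v) = Add(v, Mul(2, Pow(v, 2))) (Function('G')(v) = Add(Add(Pow(v, 2), Pow(v, 2)), v) = Add(Mul(2, Pow(v, 2)), v) = Add(v, Mul(2, Pow(v, 2))))
Add(Add(Pow(Add(13936, -2966), Rational(1, 2)), 368), Function('G')(Function('Y')(7, -7))) = Add(Add(Pow(Add(13936, -2966), Rational(1, 2)), 368), Mul(Add(-7, Mul(-1, 7)), Add(1, Mul(2, Add(-7, Mul(-1, 7)))))) = Add(Add(Pow(10970, Rational(1, 2)), 368), Mul(Add(-7, -7), Add(1, Mul(2, Add(-7, -7))))) = Add(Add(368, Pow(10970, Rational(1, 2))), Mul(-14, Add(1, Mul(2, -14)))) = Add(Add(368, Pow(10970, Rational(1, 2))), Mul(-14, Add(1, -28))) = Add(Add(368, Pow(10970, Rational(1, 2))), Mul(-14, -27)) = Add(Add(368, Pow(10970, Rational(1, 2))), 378) = Add(746, Pow(10970, Rational(1, 2)))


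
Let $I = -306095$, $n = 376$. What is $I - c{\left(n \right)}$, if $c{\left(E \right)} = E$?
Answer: $-306471$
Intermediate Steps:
$I - c{\left(n \right)} = -306095 - 376 = -306471$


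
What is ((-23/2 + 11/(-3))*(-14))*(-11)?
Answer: -7007/3 ≈ -2335.7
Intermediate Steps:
((-23/2 + 11/(-3))*(-14))*(-11) = ((-23*½ + 11*(-⅓))*(-14))*(-11) = ((-23/2 - 11/3)*(-14))*(-11) = -91/6*(-14)*(-11) = (637/3)*(-11) = -7007/3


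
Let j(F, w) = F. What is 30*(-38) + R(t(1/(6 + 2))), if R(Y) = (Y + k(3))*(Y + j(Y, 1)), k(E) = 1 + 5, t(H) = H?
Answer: -36431/32 ≈ -1138.5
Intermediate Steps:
k(E) = 6
R(Y) = 2*Y*(6 + Y) (R(Y) = (Y + 6)*(Y + Y) = (6 + Y)*(2*Y) = 2*Y*(6 + Y))
30*(-38) + R(t(1/(6 + 2))) = 30*(-38) + 2*(6 + 1/(6 + 2))/(6 + 2) = -1140 + 2*(6 + 1/8)/8 = -1140 + 2*(1/8)*(6 + 1/8) = -1140 + 2*(1/8)*(49/8) = -1140 + 49/32 = -36431/32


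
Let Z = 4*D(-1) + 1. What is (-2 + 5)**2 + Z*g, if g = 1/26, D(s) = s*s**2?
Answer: 231/26 ≈ 8.8846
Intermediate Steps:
D(s) = s**3
g = 1/26 ≈ 0.038462
Z = -3 (Z = 4*(-1)**3 + 1 = 4*(-1) + 1 = -4 + 1 = -3)
(-2 + 5)**2 + Z*g = (-2 + 5)**2 - 3*1/26 = 3**2 - 3/26 = 9 - 3/26 = 231/26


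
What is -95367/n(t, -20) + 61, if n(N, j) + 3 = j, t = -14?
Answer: 96770/23 ≈ 4207.4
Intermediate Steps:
n(N, j) = -3 + j
-95367/n(t, -20) + 61 = -95367/(-3 - 20) + 61 = -95367/(-23) + 61 = -95367*(-1)/23 + 61 = -383*(-249/23) + 61 = 95367/23 + 61 = 96770/23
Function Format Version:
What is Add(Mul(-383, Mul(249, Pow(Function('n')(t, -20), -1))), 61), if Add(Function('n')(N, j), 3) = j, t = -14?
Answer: Rational(96770, 23) ≈ 4207.4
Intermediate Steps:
Function('n')(N, j) = Add(-3, j)
Add(Mul(-383, Mul(249, Pow(Function('n')(t, -20), -1))), 61) = Add(Mul(-383, Mul(249, Pow(Add(-3, -20), -1))), 61) = Add(Mul(-383, Mul(249, Pow(-23, -1))), 61) = Add(Mul(-383, Mul(249, Rational(-1, 23))), 61) = Add(Mul(-383, Rational(-249, 23)), 61) = Add(Rational(95367, 23), 61) = Rational(96770, 23)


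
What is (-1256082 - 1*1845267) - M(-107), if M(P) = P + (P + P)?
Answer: -3101028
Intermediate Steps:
M(P) = 3*P (M(P) = P + 2*P = 3*P)
(-1256082 - 1*1845267) - M(-107) = (-1256082 - 1*1845267) - 3*(-107) = (-1256082 - 1845267) - 1*(-321) = -3101349 + 321 = -3101028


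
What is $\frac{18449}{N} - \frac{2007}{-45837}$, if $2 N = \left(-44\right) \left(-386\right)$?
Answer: $\frac{8714043}{3931796} \approx 2.2163$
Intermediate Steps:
$N = 8492$ ($N = \frac{\left(-44\right) \left(-386\right)}{2} = \frac{1}{2} \cdot 16984 = 8492$)
$\frac{18449}{N} - \frac{2007}{-45837} = \frac{18449}{8492} - \frac{2007}{-45837} = 18449 \cdot \frac{1}{8492} - - \frac{223}{5093} = \frac{18449}{8492} + \frac{223}{5093} = \frac{8714043}{3931796}$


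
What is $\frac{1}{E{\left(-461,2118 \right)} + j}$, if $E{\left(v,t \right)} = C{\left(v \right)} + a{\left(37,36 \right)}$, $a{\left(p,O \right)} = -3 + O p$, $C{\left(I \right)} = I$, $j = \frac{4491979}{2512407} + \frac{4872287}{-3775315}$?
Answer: $\frac{155493898905}{135046039786156} \approx 0.0011514$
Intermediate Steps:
$j = \frac{77335536616}{155493898905}$ ($j = 4491979 \cdot \frac{1}{2512407} + 4872287 \left(- \frac{1}{3775315}\right) = \frac{73639}{41187} - \frac{4872287}{3775315} = \frac{77335536616}{155493898905} \approx 0.49735$)
$E{\left(v,t \right)} = 1329 + v$ ($E{\left(v,t \right)} = v + \left(-3 + 36 \cdot 37\right) = v + \left(-3 + 1332\right) = v + 1329 = 1329 + v$)
$\frac{1}{E{\left(-461,2118 \right)} + j} = \frac{1}{\left(1329 - 461\right) + \frac{77335536616}{155493898905}} = \frac{1}{868 + \frac{77335536616}{155493898905}} = \frac{1}{\frac{135046039786156}{155493898905}} = \frac{155493898905}{135046039786156}$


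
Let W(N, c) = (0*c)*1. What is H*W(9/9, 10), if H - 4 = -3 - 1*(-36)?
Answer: 0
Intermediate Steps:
W(N, c) = 0 (W(N, c) = 0*1 = 0)
H = 37 (H = 4 + (-3 - 1*(-36)) = 4 + (-3 + 36) = 4 + 33 = 37)
H*W(9/9, 10) = 37*0 = 0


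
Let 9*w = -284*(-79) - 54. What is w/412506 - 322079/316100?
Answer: -594330364783/586769159700 ≈ -1.0129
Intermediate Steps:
w = 22382/9 (w = (-284*(-79) - 54)/9 = (22436 - 54)/9 = (1/9)*22382 = 22382/9 ≈ 2486.9)
w/412506 - 322079/316100 = (22382/9)/412506 - 322079/316100 = (22382/9)*(1/412506) - 322079*1/316100 = 11191/1856277 - 322079/316100 = -594330364783/586769159700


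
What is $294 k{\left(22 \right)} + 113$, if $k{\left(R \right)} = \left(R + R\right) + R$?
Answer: $19517$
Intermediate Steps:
$k{\left(R \right)} = 3 R$ ($k{\left(R \right)} = 2 R + R = 3 R$)
$294 k{\left(22 \right)} + 113 = 294 \cdot 3 \cdot 22 + 113 = 294 \cdot 66 + 113 = 19404 + 113 = 19517$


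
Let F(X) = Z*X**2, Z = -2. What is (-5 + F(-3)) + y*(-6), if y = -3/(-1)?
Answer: -41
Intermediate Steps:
F(X) = -2*X**2
y = 3 (y = -3*(-1) = 3)
(-5 + F(-3)) + y*(-6) = (-5 - 2*(-3)**2) + 3*(-6) = (-5 - 2*9) - 18 = (-5 - 18) - 18 = -23 - 18 = -41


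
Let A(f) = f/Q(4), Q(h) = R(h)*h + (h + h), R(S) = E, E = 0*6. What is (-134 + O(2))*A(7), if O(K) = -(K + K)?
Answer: -483/4 ≈ -120.75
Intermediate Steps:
E = 0
O(K) = -2*K
R(S) = 0
Q(h) = 2*h (Q(h) = 0*h + (h + h) = 0 + 2*h = 2*h)
A(f) = f/8 (A(f) = f/((2*4)) = f/8)
(-134 + O(2))*A(7) = (-134 - 2*2)*((⅛)*7) = (-134 - 4)*(7/8) = -138*7/8 = -483/4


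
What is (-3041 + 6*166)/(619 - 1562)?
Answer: 2045/943 ≈ 2.1686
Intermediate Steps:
(-3041 + 6*166)/(619 - 1562) = (-3041 + 996)/(-943) = -2045*(-1/943) = 2045/943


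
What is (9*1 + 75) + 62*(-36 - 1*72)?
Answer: -6612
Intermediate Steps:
(9*1 + 75) + 62*(-36 - 1*72) = (9 + 75) + 62*(-36 - 72) = 84 + 62*(-108) = 84 - 6696 = -6612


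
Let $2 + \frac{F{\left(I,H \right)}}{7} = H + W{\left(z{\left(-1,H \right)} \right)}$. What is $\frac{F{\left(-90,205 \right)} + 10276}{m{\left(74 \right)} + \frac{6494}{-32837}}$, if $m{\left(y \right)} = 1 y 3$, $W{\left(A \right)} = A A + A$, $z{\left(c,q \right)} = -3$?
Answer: $\frac{385473543}{7283320} \approx 52.926$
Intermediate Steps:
$W{\left(A \right)} = A + A^{2}$ ($W{\left(A \right)} = A^{2} + A = A + A^{2}$)
$m{\left(y \right)} = 3 y$ ($m{\left(y \right)} = y 3 = 3 y$)
$F{\left(I,H \right)} = 28 + 7 H$ ($F{\left(I,H \right)} = -14 + 7 \left(H - 3 \left(1 - 3\right)\right) = -14 + 7 \left(H - -6\right) = -14 + 7 \left(H + 6\right) = -14 + 7 \left(6 + H\right) = -14 + \left(42 + 7 H\right) = 28 + 7 H$)
$\frac{F{\left(-90,205 \right)} + 10276}{m{\left(74 \right)} + \frac{6494}{-32837}} = \frac{\left(28 + 7 \cdot 205\right) + 10276}{3 \cdot 74 + \frac{6494}{-32837}} = \frac{\left(28 + 1435\right) + 10276}{222 + 6494 \left(- \frac{1}{32837}\right)} = \frac{1463 + 10276}{222 - \frac{6494}{32837}} = \frac{11739}{\frac{7283320}{32837}} = 11739 \cdot \frac{32837}{7283320} = \frac{385473543}{7283320}$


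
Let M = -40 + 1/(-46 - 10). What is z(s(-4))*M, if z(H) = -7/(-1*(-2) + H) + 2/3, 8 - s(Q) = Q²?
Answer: -8217/112 ≈ -73.366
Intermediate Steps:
M = -2241/56 (M = -40 + 1/(-56) = -40 - 1/56 = -2241/56 ≈ -40.018)
s(Q) = 8 - Q²
z(H) = ⅔ - 7/(2 + H) (z(H) = -7/(2 + H) + 2*(⅓) = -7/(2 + H) + ⅔ = ⅔ - 7/(2 + H))
z(s(-4))*M = ((-17 + 2*(8 - 1*(-4)²))/(3*(2 + (8 - 1*(-4)²))))*(-2241/56) = ((-17 + 2*(8 - 1*16))/(3*(2 + (8 - 1*16))))*(-2241/56) = ((-17 + 2*(8 - 16))/(3*(2 + (8 - 16))))*(-2241/56) = ((-17 + 2*(-8))/(3*(2 - 8)))*(-2241/56) = ((⅓)*(-17 - 16)/(-6))*(-2241/56) = ((⅓)*(-⅙)*(-33))*(-2241/56) = (11/6)*(-2241/56) = -8217/112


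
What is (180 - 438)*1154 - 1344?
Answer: -299076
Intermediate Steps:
(180 - 438)*1154 - 1344 = -258*1154 - 1344 = -297732 - 1344 = -299076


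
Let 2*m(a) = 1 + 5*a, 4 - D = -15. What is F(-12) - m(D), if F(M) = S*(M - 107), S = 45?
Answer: -5403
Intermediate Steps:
D = 19 (D = 4 - 1*(-15) = 4 + 15 = 19)
F(M) = -4815 + 45*M (F(M) = 45*(M - 107) = 45*(-107 + M) = -4815 + 45*M)
m(a) = ½ + 5*a/2 (m(a) = (1 + 5*a)/2 = ½ + 5*a/2)
F(-12) - m(D) = (-4815 + 45*(-12)) - (½ + (5/2)*19) = (-4815 - 540) - (½ + 95/2) = -5355 - 1*48 = -5355 - 48 = -5403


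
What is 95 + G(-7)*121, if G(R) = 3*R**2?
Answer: 17882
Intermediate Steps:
95 + G(-7)*121 = 95 + (3*(-7)**2)*121 = 95 + (3*49)*121 = 95 + 147*121 = 95 + 17787 = 17882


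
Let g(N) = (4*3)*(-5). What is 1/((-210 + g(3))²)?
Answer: 1/72900 ≈ 1.3717e-5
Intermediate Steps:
g(N) = -60 (g(N) = 12*(-5) = -60)
1/((-210 + g(3))²) = 1/((-210 - 60)²) = 1/((-270)²) = 1/72900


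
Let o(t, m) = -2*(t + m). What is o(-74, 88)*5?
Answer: -140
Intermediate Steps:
o(t, m) = -2*m - 2*t (o(t, m) = -2*(m + t) = -2*m - 2*t)
o(-74, 88)*5 = (-2*88 - 2*(-74))*5 = (-176 + 148)*5 = -28*5 = -140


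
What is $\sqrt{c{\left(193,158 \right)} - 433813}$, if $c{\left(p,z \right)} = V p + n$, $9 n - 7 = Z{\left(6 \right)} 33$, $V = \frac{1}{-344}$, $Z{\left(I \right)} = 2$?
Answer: $\frac{i \sqrt{115503303878}}{516} \approx 658.64 i$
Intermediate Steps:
$V = - \frac{1}{344} \approx -0.002907$
$n = \frac{73}{9}$ ($n = \frac{7}{9} + \frac{2 \cdot 33}{9} = \frac{7}{9} + \frac{1}{9} \cdot 66 = \frac{7}{9} + \frac{22}{3} = \frac{73}{9} \approx 8.1111$)
$c{\left(p,z \right)} = \frac{73}{9} - \frac{p}{344}$ ($c{\left(p,z \right)} = - \frac{p}{344} + \frac{73}{9} = \frac{73}{9} - \frac{p}{344}$)
$\sqrt{c{\left(193,158 \right)} - 433813} = \sqrt{\left(\frac{73}{9} - \frac{193}{344}\right) - 433813} = \sqrt{\frac{23375}{3096} - 433813} = \sqrt{- \frac{1343061673}{3096}} = \frac{i \sqrt{115503303878}}{516}$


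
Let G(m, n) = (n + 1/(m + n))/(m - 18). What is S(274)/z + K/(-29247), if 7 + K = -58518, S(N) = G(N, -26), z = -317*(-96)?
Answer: 37691340616997/18835719389184 ≈ 2.0011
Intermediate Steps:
z = 30432
G(m, n) = (n + 1/(m + n))/(-18 + m)
S(N) = (677 - 26*N)/(468 + N**2 - 44*N) (S(N) = (1 + (-26)**2 + N*(-26))/(N**2 - 18*N - 18*(-26) + N*(-26)) = (1 + 676 - 26*N)/(N**2 - 18*N + 468 - 26*N) = (677 - 26*N)/(468 + N**2 - 44*N))
K = -58525 (K = -7 - 58518 = -58525)
S(274)/z + K/(-29247) = ((677 - 26*274)/(468 + 274**2 - 44*274))/30432 - 58525/(-29247) = ((677 - 7124)/(468 + 75076 - 12056))*(1/30432) - 58525*(-1/29247) = (-6447/63488)*(1/30432) + 58525/29247 = ((1/63488)*(-6447))*(1/30432) + 58525/29247 = -6447/63488*1/30432 + 58525/29247 = -2149/644022272 + 58525/29247 = 37691340616997/18835719389184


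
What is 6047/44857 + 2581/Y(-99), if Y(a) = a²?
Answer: 175042564/439643457 ≈ 0.39815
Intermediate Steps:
6047/44857 + 2581/Y(-99) = 6047/44857 + 2581/((-99)²) = 6047*(1/44857) + 2581/9801 = 6047/44857 + 2581*(1/9801) = 6047/44857 + 2581/9801 = 175042564/439643457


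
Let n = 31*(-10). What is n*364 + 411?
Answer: -112429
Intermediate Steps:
n = -310
n*364 + 411 = -310*364 + 411 = -112840 + 411 = -112429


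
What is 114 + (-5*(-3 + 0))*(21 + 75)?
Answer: 1554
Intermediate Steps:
114 + (-5*(-3 + 0))*(21 + 75) = 114 - 5*(-3)*96 = 114 + 15*96 = 114 + 1440 = 1554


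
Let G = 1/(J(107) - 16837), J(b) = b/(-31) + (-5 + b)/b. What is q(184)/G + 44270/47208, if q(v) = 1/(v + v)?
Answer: -80713771469/1800772764 ≈ -44.822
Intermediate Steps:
J(b) = -b/31 + (-5 + b)/b (J(b) = b*(-1/31) + (-5 + b)/b = -b/31 + (-5 + b)/b)
q(v) = 1/(2*v)
G = -3317/55856616 (G = 1/((1 - 5/107 - 1/31*107) - 16837) = 1/((1 - 5*1/107 - 107/31) - 16837) = 1/((1 - 5/107 - 107/31) - 16837) = 1/(-8287/3317 - 16837) = 1/(-55856616/3317) = -3317/55856616 ≈ -5.9384e-5)
q(184)/G + 44270/47208 = ((½)/184)/(-3317/55856616) + 44270/47208 = ((½)*(1/184))*(-55856616/3317) + 44270*(1/47208) = (1/368)*(-55856616/3317) + 22135/23604 = -6982077/152582 + 22135/23604 = -80713771469/1800772764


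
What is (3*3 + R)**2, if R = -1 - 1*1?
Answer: 49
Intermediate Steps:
R = -2 (R = -1 - 1 = -2)
(3*3 + R)**2 = (3*3 - 2)**2 = (9 - 2)**2 = 7**2 = 49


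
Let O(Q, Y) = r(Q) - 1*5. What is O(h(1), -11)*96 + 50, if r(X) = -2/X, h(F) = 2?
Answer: -526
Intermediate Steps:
O(Q, Y) = -5 - 2/Q (O(Q, Y) = -2/Q - 1*5 = -2/Q - 5 = -5 - 2/Q)
O(h(1), -11)*96 + 50 = (-5 - 2/2)*96 + 50 = (-5 - 2*1/2)*96 + 50 = (-5 - 1)*96 + 50 = -6*96 + 50 = -576 + 50 = -526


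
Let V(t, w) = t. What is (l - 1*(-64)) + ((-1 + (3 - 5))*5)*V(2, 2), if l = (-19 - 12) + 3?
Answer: 6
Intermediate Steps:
l = -28 (l = -31 + 3 = -28)
(l - 1*(-64)) + ((-1 + (3 - 5))*5)*V(2, 2) = (-28 - 1*(-64)) + ((-1 + (3 - 5))*5)*2 = (-28 + 64) + ((-1 - 2)*5)*2 = 36 - 3*5*2 = 36 - 15*2 = 36 - 30 = 6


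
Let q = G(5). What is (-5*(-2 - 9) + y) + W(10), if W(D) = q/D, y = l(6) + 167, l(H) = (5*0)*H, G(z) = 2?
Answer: 1111/5 ≈ 222.20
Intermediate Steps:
q = 2
l(H) = 0 (l(H) = 0*H = 0)
y = 167 (y = 0 + 167 = 167)
W(D) = 2/D
(-5*(-2 - 9) + y) + W(10) = (-5*(-2 - 9) + 167) + 2/10 = (-5*(-11) + 167) + 2*(⅒) = (55 + 167) + ⅕ = 222 + ⅕ = 1111/5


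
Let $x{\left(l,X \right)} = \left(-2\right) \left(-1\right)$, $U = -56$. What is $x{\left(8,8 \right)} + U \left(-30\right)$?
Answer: $1682$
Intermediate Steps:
$x{\left(l,X \right)} = 2$
$x{\left(8,8 \right)} + U \left(-30\right) = 2 - -1680 = 2 + 1680 = 1682$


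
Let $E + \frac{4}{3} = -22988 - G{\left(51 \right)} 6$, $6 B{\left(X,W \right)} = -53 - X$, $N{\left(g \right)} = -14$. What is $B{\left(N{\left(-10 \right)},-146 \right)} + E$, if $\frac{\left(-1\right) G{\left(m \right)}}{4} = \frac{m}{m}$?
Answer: $- \frac{137831}{6} \approx -22972.0$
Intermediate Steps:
$G{\left(m \right)} = -4$ ($G{\left(m \right)} = - 4 \frac{m}{m} = \left(-4\right) 1 = -4$)
$B{\left(X,W \right)} = - \frac{53}{6} - \frac{X}{6}$ ($B{\left(X,W \right)} = \frac{-53 - X}{6} = - \frac{53}{6} - \frac{X}{6}$)
$E = - \frac{68896}{3}$ ($E = - \frac{4}{3} - \left(22988 - 24\right) = - \frac{4}{3} - 22964 = - \frac{68896}{3} \approx -22965.0$)
$B{\left(N{\left(-10 \right)},-146 \right)} + E = \left(- \frac{53}{6} - - \frac{7}{3}\right) - \frac{68896}{3} = \left(- \frac{53}{6} + \frac{7}{3}\right) - \frac{68896}{3} = - \frac{13}{2} - \frac{68896}{3} = - \frac{137831}{6}$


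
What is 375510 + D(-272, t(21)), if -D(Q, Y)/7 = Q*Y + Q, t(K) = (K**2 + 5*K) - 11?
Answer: 1396054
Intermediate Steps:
t(K) = -11 + K**2 + 5*K
D(Q, Y) = -7*Q - 7*Q*Y (D(Q, Y) = -7*(Q*Y + Q) = -7*(Q + Q*Y) = -7*Q - 7*Q*Y)
375510 + D(-272, t(21)) = 375510 - 7*(-272)*(1 + (-11 + 21**2 + 5*21)) = 375510 - 7*(-272)*(1 + (-11 + 441 + 105)) = 375510 - 7*(-272)*(1 + 535) = 375510 - 7*(-272)*536 = 375510 + 1020544 = 1396054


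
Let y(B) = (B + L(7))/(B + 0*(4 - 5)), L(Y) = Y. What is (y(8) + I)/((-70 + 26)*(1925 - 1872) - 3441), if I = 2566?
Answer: -20543/46184 ≈ -0.44481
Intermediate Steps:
y(B) = (7 + B)/B (y(B) = (B + 7)/(B + 0*(4 - 5)) = (7 + B)/(B + 0*(-1)) = (7 + B)/(B + 0) = (7 + B)/B)
(y(8) + I)/((-70 + 26)*(1925 - 1872) - 3441) = ((7 + 8)/8 + 2566)/((-70 + 26)*(1925 - 1872) - 3441) = ((⅛)*15 + 2566)/(-44*53 - 3441) = (15/8 + 2566)/(-2332 - 3441) = (20543/8)/(-5773) = (20543/8)*(-1/5773) = -20543/46184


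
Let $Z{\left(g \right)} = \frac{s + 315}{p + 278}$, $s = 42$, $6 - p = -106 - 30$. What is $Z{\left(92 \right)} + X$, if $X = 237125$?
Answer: $\frac{4742517}{20} \approx 2.3713 \cdot 10^{5}$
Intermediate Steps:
$p = 142$ ($p = 6 - \left(-106 - 30\right) = 6 - -136 = 6 + 136 = 142$)
$Z{\left(g \right)} = \frac{17}{20}$ ($Z{\left(g \right)} = \frac{42 + 315}{142 + 278} = \frac{357}{420} = 357 \cdot \frac{1}{420} = \frac{17}{20}$)
$Z{\left(92 \right)} + X = \frac{17}{20} + 237125 = \frac{4742517}{20}$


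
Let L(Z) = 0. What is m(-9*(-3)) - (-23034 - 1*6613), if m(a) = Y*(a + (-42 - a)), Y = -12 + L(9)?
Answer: 30151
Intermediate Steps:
Y = -12 (Y = -12 + 0 = -12)
m(a) = 504 (m(a) = -12*(a + (-42 - a)) = -12*(-42) = 504)
m(-9*(-3)) - (-23034 - 1*6613) = 504 - (-23034 - 1*6613) = 504 - (-23034 - 6613) = 504 - 1*(-29647) = 504 + 29647 = 30151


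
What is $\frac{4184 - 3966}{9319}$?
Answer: $\frac{218}{9319} \approx 0.023393$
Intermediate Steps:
$\frac{4184 - 3966}{9319} = 218 \cdot \frac{1}{9319} = \frac{218}{9319}$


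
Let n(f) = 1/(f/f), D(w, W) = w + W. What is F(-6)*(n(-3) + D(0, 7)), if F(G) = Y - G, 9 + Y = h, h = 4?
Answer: 8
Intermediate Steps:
Y = -5 (Y = -9 + 4 = -5)
D(w, W) = W + w
n(f) = 1 (n(f) = 1/1 = 1)
F(G) = -5 - G
F(-6)*(n(-3) + D(0, 7)) = (-5 - 1*(-6))*(1 + (7 + 0)) = (-5 + 6)*(1 + 7) = 1*8 = 8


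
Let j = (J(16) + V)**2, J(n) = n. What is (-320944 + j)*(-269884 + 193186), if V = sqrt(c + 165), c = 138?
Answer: 24572888730 - 2454336*sqrt(303) ≈ 2.4530e+10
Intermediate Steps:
V = sqrt(303) (V = sqrt(138 + 165) = sqrt(303) ≈ 17.407)
j = (16 + sqrt(303))**2 ≈ 1116.0
(-320944 + j)*(-269884 + 193186) = (-320944 + (16 + sqrt(303))**2)*(-269884 + 193186) = (-320944 + (16 + sqrt(303))**2)*(-76698) = 24615762912 - 76698*(16 + sqrt(303))**2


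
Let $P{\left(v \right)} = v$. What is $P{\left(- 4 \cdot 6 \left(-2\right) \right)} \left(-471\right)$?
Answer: $-22608$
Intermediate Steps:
$P{\left(- 4 \cdot 6 \left(-2\right) \right)} \left(-471\right) = - 4 \cdot 6 \left(-2\right) \left(-471\right) = \left(-4\right) \left(-12\right) \left(-471\right) = 48 \left(-471\right) = -22608$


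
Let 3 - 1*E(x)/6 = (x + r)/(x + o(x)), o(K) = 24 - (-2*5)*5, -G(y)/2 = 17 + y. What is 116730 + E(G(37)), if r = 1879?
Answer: 1990029/17 ≈ 1.1706e+5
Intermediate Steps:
G(y) = -34 - 2*y (G(y) = -2*(17 + y) = -34 - 2*y)
o(K) = 74 (o(K) = 24 - (-10)*5 = 24 - 1*(-50) = 24 + 50 = 74)
E(x) = 18 - 6*(1879 + x)/(74 + x) (E(x) = 18 - 6*(x + 1879)/(x + 74) = 18 - 6*(1879 + x)/(74 + x))
116730 + E(G(37)) = 116730 + 6*(-1657 + 2*(-34 - 2*37))/(74 + (-34 - 2*37)) = 116730 + 6*(-1657 + 2*(-34 - 74))/(74 + (-34 - 74)) = 116730 + 6*(-1657 + 2*(-108))/(74 - 108) = 116730 + 6*(-1657 - 216)/(-34) = 116730 + 6*(-1/34)*(-1873) = 116730 + 5619/17 = 1990029/17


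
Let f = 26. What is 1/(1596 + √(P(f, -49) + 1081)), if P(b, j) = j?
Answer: 133/212182 - √258/1273092 ≈ 0.00061420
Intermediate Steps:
1/(1596 + √(P(f, -49) + 1081)) = 1/(1596 + √(-49 + 1081)) = 1/(1596 + √1032) = 1/(1596 + 2*√258)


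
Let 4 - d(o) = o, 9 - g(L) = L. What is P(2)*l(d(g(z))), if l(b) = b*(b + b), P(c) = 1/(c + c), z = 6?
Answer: ½ ≈ 0.50000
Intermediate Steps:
P(c) = 1/(2*c)
g(L) = 9 - L
d(o) = 4 - o
l(b) = 2*b² (l(b) = b*(2*b) = 2*b²)
P(2)*l(d(g(z))) = ((½)/2)*(2*(4 - (9 - 1*6))²) = ((½)*(½))*(2*(4 - (9 - 6))²) = (2*(4 - 1*3)²)/4 = (2*(4 - 3)²)/4 = (2*1²)/4 = (2*1)/4 = (¼)*2 = ½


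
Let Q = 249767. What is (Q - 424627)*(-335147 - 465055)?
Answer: 139923321720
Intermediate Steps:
(Q - 424627)*(-335147 - 465055) = (249767 - 424627)*(-335147 - 465055) = -174860*(-800202) = 139923321720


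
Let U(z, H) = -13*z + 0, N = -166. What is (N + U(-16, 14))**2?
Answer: 1764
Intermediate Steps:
U(z, H) = -13*z
(N + U(-16, 14))**2 = (-166 - 13*(-16))**2 = (-166 + 208)**2 = 42**2 = 1764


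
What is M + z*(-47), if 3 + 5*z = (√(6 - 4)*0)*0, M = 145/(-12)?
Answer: 967/60 ≈ 16.117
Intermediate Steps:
M = -145/12 (M = 145*(-1/12) = -145/12 ≈ -12.083)
z = -⅗ (z = -⅗ + ((√(6 - 4)*0)*0)/5 = -⅗ + ((√2*0)*0)/5 = -⅗ + (0*0)/5 = -⅗ + (⅕)*0 = -⅗ + 0 = -⅗ ≈ -0.60000)
M + z*(-47) = -145/12 - ⅗*(-47) = -145/12 + 141/5 = 967/60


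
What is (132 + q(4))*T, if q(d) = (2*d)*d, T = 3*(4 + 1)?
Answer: 2460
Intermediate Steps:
T = 15 (T = 3*5 = 15)
q(d) = 2*d²
(132 + q(4))*T = (132 + 2*4²)*15 = (132 + 2*16)*15 = (132 + 32)*15 = 164*15 = 2460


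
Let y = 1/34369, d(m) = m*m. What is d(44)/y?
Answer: 66538384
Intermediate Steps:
d(m) = m**2
y = 1/34369 ≈ 2.9096e-5
d(44)/y = 44**2/(1/34369) = 1936*34369 = 66538384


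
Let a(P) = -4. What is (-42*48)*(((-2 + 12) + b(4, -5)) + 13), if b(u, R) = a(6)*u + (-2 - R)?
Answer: -20160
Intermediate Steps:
b(u, R) = -2 - R - 4*u (b(u, R) = -4*u + (-2 - R) = -2 - R - 4*u)
(-42*48)*(((-2 + 12) + b(4, -5)) + 13) = (-42*48)*(((-2 + 12) + (-2 - 1*(-5) - 4*4)) + 13) = -2016*((10 + (-2 + 5 - 16)) + 13) = -2016*((10 - 13) + 13) = -2016*(-3 + 13) = -2016*10 = -20160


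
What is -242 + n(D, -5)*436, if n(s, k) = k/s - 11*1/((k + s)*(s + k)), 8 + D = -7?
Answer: -32597/300 ≈ -108.66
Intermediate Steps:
D = -15 (D = -8 - 7 = -15)
n(s, k) = -11/(k + s)**2 + k/s (n(s, k) = k/s - 11/(k + s)**2 = -11/(k + s)**2 + k/s)
-242 + n(D, -5)*436 = -242 + (-11/(-5 - 15)**2 - 5/(-15))*436 = -242 + (-11/(-20)**2 - 5*(-1/15))*436 = -242 + (-11*1/400 + 1/3)*436 = -242 + (-11/400 + 1/3)*436 = -242 + (367/1200)*436 = -242 + 40003/300 = -32597/300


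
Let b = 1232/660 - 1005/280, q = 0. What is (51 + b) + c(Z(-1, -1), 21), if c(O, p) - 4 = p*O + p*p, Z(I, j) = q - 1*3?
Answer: 362273/840 ≈ 431.28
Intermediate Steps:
b = -1447/840 (b = 1232*(1/660) - 1005*1/280 = 28/15 - 201/56 = -1447/840 ≈ -1.7226)
Z(I, j) = -3 (Z(I, j) = 0 - 1*3 = 0 - 3 = -3)
c(O, p) = 4 + p² + O*p (c(O, p) = 4 + (p*O + p*p) = 4 + (O*p + p²) = 4 + (p² + O*p) = 4 + p² + O*p)
(51 + b) + c(Z(-1, -1), 21) = (51 - 1447/840) + (4 + 21² - 3*21) = 41393/840 + (4 + 441 - 63) = 41393/840 + 382 = 362273/840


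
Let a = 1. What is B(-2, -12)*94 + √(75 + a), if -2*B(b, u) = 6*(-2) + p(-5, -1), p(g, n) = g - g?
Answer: 564 + 2*√19 ≈ 572.72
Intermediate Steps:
p(g, n) = 0
B(b, u) = 6 (B(b, u) = -(6*(-2) + 0)/2 = -(-12 + 0)/2 = -½*(-12) = 6)
B(-2, -12)*94 + √(75 + a) = 6*94 + √(75 + 1) = 564 + √76 = 564 + 2*√19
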